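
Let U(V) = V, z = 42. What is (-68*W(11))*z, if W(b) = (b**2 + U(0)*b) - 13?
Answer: -308448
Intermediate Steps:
W(b) = -13 + b**2 (W(b) = (b**2 + 0*b) - 13 = (b**2 + 0) - 13 = b**2 - 13 = -13 + b**2)
(-68*W(11))*z = -68*(-13 + 11**2)*42 = -68*(-13 + 121)*42 = -68*108*42 = -7344*42 = -308448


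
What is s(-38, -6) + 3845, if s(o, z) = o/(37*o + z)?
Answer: 2714589/706 ≈ 3845.0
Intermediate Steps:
s(o, z) = o/(z + 37*o)
s(-38, -6) + 3845 = -38/(-6 + 37*(-38)) + 3845 = -38/(-6 - 1406) + 3845 = -38/(-1412) + 3845 = -38*(-1/1412) + 3845 = 19/706 + 3845 = 2714589/706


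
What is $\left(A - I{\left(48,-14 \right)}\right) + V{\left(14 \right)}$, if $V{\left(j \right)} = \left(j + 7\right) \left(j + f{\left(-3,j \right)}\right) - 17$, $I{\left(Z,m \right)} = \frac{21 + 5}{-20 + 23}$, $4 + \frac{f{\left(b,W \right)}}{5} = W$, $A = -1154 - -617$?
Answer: $\frac{2344}{3} \approx 781.33$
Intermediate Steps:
$A = -537$ ($A = -1154 + 617 = -537$)
$f{\left(b,W \right)} = -20 + 5 W$
$I{\left(Z,m \right)} = \frac{26}{3}$
$V{\left(j \right)} = -17 + \left(-20 + 6 j\right) \left(7 + j\right)$ ($V{\left(j \right)} = \left(j + 7\right) \left(j + \left(-20 + 5 j\right)\right) - 17 = \left(7 + j\right) \left(-20 + 6 j\right) - 17 = \left(-20 + 6 j\right) \left(7 + j\right) - 17 = -17 + \left(-20 + 6 j\right) \left(7 + j\right)$)
$\left(A - I{\left(48,-14 \right)}\right) + V{\left(14 \right)} = \left(-537 - \frac{26}{3}\right) + \left(-157 + 6 \cdot 14^{2} + 22 \cdot 14\right) = \left(-537 - \frac{26}{3}\right) + \left(-157 + 6 \cdot 196 + 308\right) = - \frac{1637}{3} + \left(-157 + 1176 + 308\right) = - \frac{1637}{3} + 1327 = \frac{2344}{3}$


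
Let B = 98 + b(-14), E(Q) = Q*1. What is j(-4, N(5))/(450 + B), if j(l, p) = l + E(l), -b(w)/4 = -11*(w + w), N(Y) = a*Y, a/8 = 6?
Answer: 2/171 ≈ 0.011696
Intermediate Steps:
a = 48 (a = 8*6 = 48)
E(Q) = Q
N(Y) = 48*Y
b(w) = 88*w (b(w) = -(-44)*(w + w) = -(-44)*2*w = -(-88)*w = 88*w)
j(l, p) = 2*l (j(l, p) = l + l = 2*l)
B = -1134 (B = 98 + 88*(-14) = 98 - 1232 = -1134)
j(-4, N(5))/(450 + B) = (2*(-4))/(450 - 1134) = -8/(-684) = -8*(-1/684) = 2/171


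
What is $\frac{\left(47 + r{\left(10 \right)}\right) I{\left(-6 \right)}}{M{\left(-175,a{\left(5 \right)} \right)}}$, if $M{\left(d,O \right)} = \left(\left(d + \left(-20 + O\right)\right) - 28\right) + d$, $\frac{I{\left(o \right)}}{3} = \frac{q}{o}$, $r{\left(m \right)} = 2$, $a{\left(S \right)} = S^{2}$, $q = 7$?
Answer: $\frac{343}{746} \approx 0.45979$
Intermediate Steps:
$I{\left(o \right)} = \frac{21}{o}$ ($I{\left(o \right)} = 3 \frac{7}{o} = \frac{21}{o}$)
$M{\left(d,O \right)} = -48 + O + 2 d$ ($M{\left(d,O \right)} = \left(\left(-20 + O + d\right) - 28\right) + d = \left(-48 + O + d\right) + d = -48 + O + 2 d$)
$\frac{\left(47 + r{\left(10 \right)}\right) I{\left(-6 \right)}}{M{\left(-175,a{\left(5 \right)} \right)}} = \frac{\left(47 + 2\right) \frac{21}{-6}}{-48 + 5^{2} + 2 \left(-175\right)} = \frac{49 \cdot 21 \left(- \frac{1}{6}\right)}{-48 + 25 - 350} = \frac{49 \left(- \frac{7}{2}\right)}{-373} = \left(- \frac{343}{2}\right) \left(- \frac{1}{373}\right) = \frac{343}{746}$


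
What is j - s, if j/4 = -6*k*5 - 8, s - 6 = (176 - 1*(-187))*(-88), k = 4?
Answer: 31426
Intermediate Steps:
s = -31938 (s = 6 + (176 - 1*(-187))*(-88) = 6 + (176 + 187)*(-88) = 6 + 363*(-88) = 6 - 31944 = -31938)
j = -512 (j = 4*(-6*4*5 - 8) = 4*(-24*5 - 8) = 4*(-120 - 8) = 4*(-128) = -512)
j - s = -512 - 1*(-31938) = -512 + 31938 = 31426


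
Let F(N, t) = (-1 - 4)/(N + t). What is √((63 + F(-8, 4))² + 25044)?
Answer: √466753/4 ≈ 170.80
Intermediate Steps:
F(N, t) = -5/(N + t)
√((63 + F(-8, 4))² + 25044) = √((63 - 5/(-8 + 4))² + 25044) = √((63 - 5/(-4))² + 25044) = √((63 - 5*(-¼))² + 25044) = √((63 + 5/4)² + 25044) = √((257/4)² + 25044) = √(66049/16 + 25044) = √(466753/16) = √466753/4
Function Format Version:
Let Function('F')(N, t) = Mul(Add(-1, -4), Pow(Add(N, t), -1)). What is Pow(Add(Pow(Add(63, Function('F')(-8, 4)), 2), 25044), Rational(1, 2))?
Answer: Mul(Rational(1, 4), Pow(466753, Rational(1, 2))) ≈ 170.80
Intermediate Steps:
Function('F')(N, t) = Mul(-5, Pow(Add(N, t), -1))
Pow(Add(Pow(Add(63, Function('F')(-8, 4)), 2), 25044), Rational(1, 2)) = Pow(Add(Pow(Add(63, Mul(-5, Pow(Add(-8, 4), -1))), 2), 25044), Rational(1, 2)) = Pow(Add(Pow(Add(63, Mul(-5, Pow(-4, -1))), 2), 25044), Rational(1, 2)) = Pow(Add(Pow(Add(63, Mul(-5, Rational(-1, 4))), 2), 25044), Rational(1, 2)) = Pow(Add(Pow(Add(63, Rational(5, 4)), 2), 25044), Rational(1, 2)) = Pow(Add(Pow(Rational(257, 4), 2), 25044), Rational(1, 2)) = Pow(Add(Rational(66049, 16), 25044), Rational(1, 2)) = Pow(Rational(466753, 16), Rational(1, 2)) = Mul(Rational(1, 4), Pow(466753, Rational(1, 2)))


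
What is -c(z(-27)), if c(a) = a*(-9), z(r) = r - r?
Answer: 0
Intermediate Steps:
z(r) = 0
c(a) = -9*a
-c(z(-27)) = -(-9)*0 = -1*0 = 0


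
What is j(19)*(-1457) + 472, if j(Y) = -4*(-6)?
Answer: -34496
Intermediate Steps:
j(Y) = 24
j(19)*(-1457) + 472 = 24*(-1457) + 472 = -34968 + 472 = -34496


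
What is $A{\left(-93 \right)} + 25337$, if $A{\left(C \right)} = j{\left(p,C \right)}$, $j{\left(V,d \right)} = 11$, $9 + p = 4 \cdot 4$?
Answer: $25348$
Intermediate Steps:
$p = 7$ ($p = -9 + 4 \cdot 4 = -9 + 16 = 7$)
$A{\left(C \right)} = 11$
$A{\left(-93 \right)} + 25337 = 11 + 25337 = 25348$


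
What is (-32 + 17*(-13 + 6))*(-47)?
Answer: 7097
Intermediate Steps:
(-32 + 17*(-13 + 6))*(-47) = (-32 + 17*(-7))*(-47) = (-32 - 119)*(-47) = -151*(-47) = 7097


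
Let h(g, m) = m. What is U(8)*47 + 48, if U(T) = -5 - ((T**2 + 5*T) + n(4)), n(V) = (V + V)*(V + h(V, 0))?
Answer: -6579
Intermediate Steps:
n(V) = 2*V**2 (n(V) = (V + V)*(V + 0) = (2*V)*V = 2*V**2)
U(T) = -37 - T**2 - 5*T (U(T) = -5 - ((T**2 + 5*T) + 2*4**2) = -5 - ((T**2 + 5*T) + 2*16) = -5 - ((T**2 + 5*T) + 32) = -5 - (32 + T**2 + 5*T) = -5 + (-32 - T**2 - 5*T) = -37 - T**2 - 5*T)
U(8)*47 + 48 = (-37 - 1*8**2 - 5*8)*47 + 48 = (-37 - 1*64 - 40)*47 + 48 = (-37 - 64 - 40)*47 + 48 = -141*47 + 48 = -6627 + 48 = -6579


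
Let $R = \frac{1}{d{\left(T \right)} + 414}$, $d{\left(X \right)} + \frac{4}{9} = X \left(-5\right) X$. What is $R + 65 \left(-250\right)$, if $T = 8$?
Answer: $- \frac{13682491}{842} \approx -16250.0$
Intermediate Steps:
$d{\left(X \right)} = - \frac{4}{9} - 5 X^{2}$ ($d{\left(X \right)} = - \frac{4}{9} + X \left(-5\right) X = - \frac{4}{9} + - 5 X X = - \frac{4}{9} - 5 X^{2}$)
$R = \frac{9}{842}$ ($R = \frac{1}{\left(- \frac{4}{9} - 5 \cdot 8^{2}\right) + 414} = \frac{1}{\left(- \frac{4}{9} - 320\right) + 414} = \frac{1}{- \frac{2884}{9} + 414} = \frac{1}{\frac{842}{9}} = \frac{9}{842} \approx 0.010689$)
$R + 65 \left(-250\right) = \frac{9}{842} + 65 \left(-250\right) = \frac{9}{842} - 16250 = - \frac{13682491}{842}$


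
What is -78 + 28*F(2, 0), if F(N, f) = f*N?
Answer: -78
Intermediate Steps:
F(N, f) = N*f
-78 + 28*F(2, 0) = -78 + 28*(2*0) = -78 + 28*0 = -78 + 0 = -78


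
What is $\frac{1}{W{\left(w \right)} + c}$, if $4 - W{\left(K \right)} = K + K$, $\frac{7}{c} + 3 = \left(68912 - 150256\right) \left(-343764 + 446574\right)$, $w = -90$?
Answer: $\frac{1194710949}{219826814615} \approx 0.0054348$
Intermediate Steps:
$c = - \frac{1}{1194710949}$ ($c = \frac{7}{-3 + \left(68912 - 150256\right) \left(-343764 + 446574\right)} = \frac{7}{-3 - 8362976640} = \frac{7}{-8362976643} = 7 \left(- \frac{1}{8362976643}\right) = - \frac{1}{1194710949} \approx -8.3702 \cdot 10^{-10}$)
$W{\left(K \right)} = 4 - 2 K$ ($W{\left(K \right)} = 4 - \left(K + K\right) = 4 - 2 K$)
$\frac{1}{W{\left(w \right)} + c} = \frac{1}{\left(4 - -180\right) - \frac{1}{1194710949}} = \frac{1}{\left(4 + 180\right) - \frac{1}{1194710949}} = \frac{1}{184 - \frac{1}{1194710949}} = \frac{1}{\frac{219826814615}{1194710949}} = \frac{1194710949}{219826814615}$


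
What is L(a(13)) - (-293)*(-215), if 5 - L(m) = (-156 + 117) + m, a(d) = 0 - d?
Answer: -62938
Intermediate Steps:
a(d) = -d
L(m) = 44 - m (L(m) = 5 - ((-156 + 117) + m) = 5 - (-39 + m) = 5 + (39 - m) = 44 - m)
L(a(13)) - (-293)*(-215) = (44 - (-1)*13) - (-293)*(-215) = (44 - 1*(-13)) - 1*62995 = (44 + 13) - 62995 = 57 - 62995 = -62938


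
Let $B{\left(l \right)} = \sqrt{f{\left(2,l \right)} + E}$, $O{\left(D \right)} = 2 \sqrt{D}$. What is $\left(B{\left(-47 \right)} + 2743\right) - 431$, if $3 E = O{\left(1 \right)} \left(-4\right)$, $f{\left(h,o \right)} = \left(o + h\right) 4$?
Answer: $2312 + \frac{2 i \sqrt{411}}{3} \approx 2312.0 + 13.515 i$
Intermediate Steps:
$f{\left(h,o \right)} = 4 h + 4 o$ ($f{\left(h,o \right)} = \left(h + o\right) 4 = 4 h + 4 o$)
$E = - \frac{8}{3}$ ($E = \frac{2 \sqrt{1} \left(-4\right)}{3} = \frac{2 \cdot 1 \left(-4\right)}{3} = \frac{2 \left(-4\right)}{3} = \frac{1}{3} \left(-8\right) = - \frac{8}{3} \approx -2.6667$)
$B{\left(l \right)} = \sqrt{\frac{16}{3} + 4 l}$ ($B{\left(l \right)} = \sqrt{\left(4 \cdot 2 + 4 l\right) - \frac{8}{3}} = \sqrt{\left(8 + 4 l\right) - \frac{8}{3}} = \sqrt{\frac{16}{3} + 4 l}$)
$\left(B{\left(-47 \right)} + 2743\right) - 431 = \left(\frac{2 \sqrt{12 + 9 \left(-47\right)}}{3} + 2743\right) - 431 = \left(\frac{2 \sqrt{12 - 423}}{3} + 2743\right) - 431 = \left(\frac{2 \sqrt{-411}}{3} + 2743\right) - 431 = \left(\frac{2 i \sqrt{411}}{3} + 2743\right) - 431 = \left(2743 + \frac{2 i \sqrt{411}}{3}\right) - 431 = 2312 + \frac{2 i \sqrt{411}}{3}$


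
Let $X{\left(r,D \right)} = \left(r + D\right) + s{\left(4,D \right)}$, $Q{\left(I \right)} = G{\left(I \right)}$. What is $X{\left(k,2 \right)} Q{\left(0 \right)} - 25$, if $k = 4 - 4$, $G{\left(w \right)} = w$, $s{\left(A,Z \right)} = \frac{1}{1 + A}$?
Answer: $-25$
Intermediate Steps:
$Q{\left(I \right)} = I$
$k = 0$ ($k = 4 - 4 = 0$)
$X{\left(r,D \right)} = \frac{1}{5} + D + r$ ($X{\left(r,D \right)} = \left(r + D\right) + \frac{1}{1 + 4} = \left(D + r\right) + \frac{1}{5} = \frac{1}{5} + D + r$)
$X{\left(k,2 \right)} Q{\left(0 \right)} - 25 = \left(\frac{1}{5} + 2 + 0\right) 0 - 25 = \frac{11}{5} \cdot 0 - 25 = 0 - 25 = -25$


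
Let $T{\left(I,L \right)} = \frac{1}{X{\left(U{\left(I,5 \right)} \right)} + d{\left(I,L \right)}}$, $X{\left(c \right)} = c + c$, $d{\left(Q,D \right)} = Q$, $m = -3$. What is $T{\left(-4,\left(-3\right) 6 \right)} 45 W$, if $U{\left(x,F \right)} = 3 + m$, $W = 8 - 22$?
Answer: $\frac{315}{2} \approx 157.5$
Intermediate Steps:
$W = -14$ ($W = 8 - 22 = -14$)
$U{\left(x,F \right)} = 0$ ($U{\left(x,F \right)} = 3 - 3 = 0$)
$X{\left(c \right)} = 2 c$
$T{\left(I,L \right)} = \frac{1}{I}$ ($T{\left(I,L \right)} = \frac{1}{2 \cdot 0 + I} = \frac{1}{0 + I} = \frac{1}{I}$)
$T{\left(-4,\left(-3\right) 6 \right)} 45 W = \frac{1}{-4} \cdot 45 \left(-14\right) = \left(- \frac{1}{4}\right) 45 \left(-14\right) = \left(- \frac{45}{4}\right) \left(-14\right) = \frac{315}{2}$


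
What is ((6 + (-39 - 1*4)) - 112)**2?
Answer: 22201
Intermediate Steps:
((6 + (-39 - 1*4)) - 112)**2 = ((6 + (-39 - 4)) - 112)**2 = ((6 - 43) - 112)**2 = (-37 - 112)**2 = (-149)**2 = 22201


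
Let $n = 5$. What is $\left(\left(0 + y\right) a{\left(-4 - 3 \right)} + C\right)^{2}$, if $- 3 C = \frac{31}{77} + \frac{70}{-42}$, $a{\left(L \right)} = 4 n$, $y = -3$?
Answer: $\frac{1704698944}{480249} \approx 3549.6$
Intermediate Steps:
$a{\left(L \right)} = 20$ ($a{\left(L \right)} = 4 \cdot 5 = 20$)
$C = \frac{292}{693}$ ($C = - \frac{\frac{31}{77} + \frac{70}{-42}}{3} = - \frac{31 \cdot \frac{1}{77} + 70 \left(- \frac{1}{42}\right)}{3} = - \frac{\frac{31}{77} - \frac{5}{3}}{3} = \left(- \frac{1}{3}\right) \left(- \frac{292}{231}\right) = \frac{292}{693} \approx 0.42136$)
$\left(\left(0 + y\right) a{\left(-4 - 3 \right)} + C\right)^{2} = \left(\left(0 - 3\right) 20 + \frac{292}{693}\right)^{2} = \left(\left(-3\right) 20 + \frac{292}{693}\right)^{2} = \left(-60 + \frac{292}{693}\right)^{2} = \left(- \frac{41288}{693}\right)^{2} = \frac{1704698944}{480249}$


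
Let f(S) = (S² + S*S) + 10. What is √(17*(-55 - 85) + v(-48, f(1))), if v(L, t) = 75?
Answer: I*√2305 ≈ 48.01*I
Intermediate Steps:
f(S) = 10 + 2*S² (f(S) = (S² + S²) + 10 = 2*S² + 10 = 10 + 2*S²)
√(17*(-55 - 85) + v(-48, f(1))) = √(17*(-55 - 85) + 75) = √(17*(-140) + 75) = √(-2380 + 75) = √(-2305) = I*√2305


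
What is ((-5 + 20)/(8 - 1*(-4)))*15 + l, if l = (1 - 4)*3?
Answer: 39/4 ≈ 9.7500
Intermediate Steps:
l = -9 (l = -3*3 = -9)
((-5 + 20)/(8 - 1*(-4)))*15 + l = ((-5 + 20)/(8 - 1*(-4)))*15 - 9 = (15/(8 + 4))*15 - 9 = (15/12)*15 - 9 = (15*(1/12))*15 - 9 = (5/4)*15 - 9 = 75/4 - 9 = 39/4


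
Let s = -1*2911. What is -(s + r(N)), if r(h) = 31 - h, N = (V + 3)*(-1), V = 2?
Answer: 2875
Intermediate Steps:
N = -5 (N = (2 + 3)*(-1) = 5*(-1) = -5)
s = -2911
-(s + r(N)) = -(-2911 + (31 - 1*(-5))) = -(-2911 + (31 + 5)) = -(-2911 + 36) = -1*(-2875) = 2875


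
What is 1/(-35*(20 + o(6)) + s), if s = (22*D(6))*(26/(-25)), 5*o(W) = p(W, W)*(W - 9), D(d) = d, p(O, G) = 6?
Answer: -25/17782 ≈ -0.0014059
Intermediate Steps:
o(W) = -54/5 + 6*W/5 (o(W) = (6*(W - 9))/5 = (6*(-9 + W))/5 = (-54 + 6*W)/5 = -54/5 + 6*W/5)
s = -3432/25 (s = (22*6)*(26/(-25)) = 132*(26*(-1/25)) = 132*(-26/25) = -3432/25 ≈ -137.28)
1/(-35*(20 + o(6)) + s) = 1/(-35*(20 + (-54/5 + (6/5)*6)) - 3432/25) = 1/(-35*(20 + (-54/5 + 36/5)) - 3432/25) = 1/(-35*(20 - 18/5) - 3432/25) = 1/(-35*82/5 - 3432/25) = 1/(-574 - 3432/25) = 1/(-17782/25) = -25/17782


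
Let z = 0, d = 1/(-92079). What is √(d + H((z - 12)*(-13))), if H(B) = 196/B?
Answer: 2*√295900982/30693 ≈ 1.1209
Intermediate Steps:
d = -1/92079 ≈ -1.0860e-5
√(d + H((z - 12)*(-13))) = √(-1/92079 + 196/(((0 - 12)*(-13)))) = √(-1/92079 + 196/((-12*(-13)))) = √(-1/92079 + 196/156) = √(-1/92079 + 196*(1/156)) = √(-1/92079 + 49/39) = √(115688/92079) = 2*√295900982/30693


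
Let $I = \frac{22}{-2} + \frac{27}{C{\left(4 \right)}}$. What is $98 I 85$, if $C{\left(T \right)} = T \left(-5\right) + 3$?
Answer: $-104860$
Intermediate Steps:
$C{\left(T \right)} = 3 - 5 T$ ($C{\left(T \right)} = - 5 T + 3 = 3 - 5 T$)
$I = - \frac{214}{17}$ ($I = \frac{22}{-2} + \frac{27}{3 - 20} = 22 \left(- \frac{1}{2}\right) + \frac{27}{3 - 20} = -11 + \frac{27}{-17} = -11 + 27 \left(- \frac{1}{17}\right) = -11 - \frac{27}{17} = - \frac{214}{17} \approx -12.588$)
$98 I 85 = 98 \left(- \frac{214}{17}\right) 85 = \left(- \frac{20972}{17}\right) 85 = -104860$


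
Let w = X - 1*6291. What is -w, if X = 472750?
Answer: -466459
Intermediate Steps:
w = 466459 (w = 472750 - 1*6291 = 472750 - 6291 = 466459)
-w = -1*466459 = -466459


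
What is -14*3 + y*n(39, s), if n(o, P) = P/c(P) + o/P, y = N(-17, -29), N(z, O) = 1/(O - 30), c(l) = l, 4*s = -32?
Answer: -19793/472 ≈ -41.934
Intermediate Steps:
s = -8 (s = (1/4)*(-32) = -8)
N(z, O) = 1/(-30 + O)
y = -1/59 (y = 1/(-30 - 29) = 1/(-59) = -1/59 ≈ -0.016949)
n(o, P) = 1 + o/P (n(o, P) = P/P + o/P = 1 + o/P)
-14*3 + y*n(39, s) = -14*3 - (-8 + 39)/(59*(-8)) = -42 - (-1)*31/472 = -42 - 1/59*(-31/8) = -42 + 31/472 = -19793/472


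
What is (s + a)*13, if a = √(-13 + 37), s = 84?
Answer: 1092 + 26*√6 ≈ 1155.7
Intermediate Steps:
a = 2*√6 (a = √24 = 2*√6 ≈ 4.8990)
(s + a)*13 = (84 + 2*√6)*13 = 1092 + 26*√6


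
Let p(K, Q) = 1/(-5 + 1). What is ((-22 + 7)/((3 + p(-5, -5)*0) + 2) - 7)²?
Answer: 100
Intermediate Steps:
p(K, Q) = -¼ (p(K, Q) = 1/(-4) = -¼)
((-22 + 7)/((3 + p(-5, -5)*0) + 2) - 7)² = ((-22 + 7)/((3 - ¼*0) + 2) - 7)² = (-15/((3 + 0) + 2) - 7)² = (-15/(3 + 2) - 7)² = (-15/5 - 7)² = (-15*⅕ - 7)² = (-3 - 7)² = (-10)² = 100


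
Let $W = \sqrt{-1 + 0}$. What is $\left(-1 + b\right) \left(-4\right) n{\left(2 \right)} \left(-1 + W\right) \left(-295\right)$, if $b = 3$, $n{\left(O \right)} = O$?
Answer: $-4720 + 4720 i \approx -4720.0 + 4720.0 i$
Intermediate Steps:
$W = i$ ($W = \sqrt{-1} = i \approx 1.0 i$)
$\left(-1 + b\right) \left(-4\right) n{\left(2 \right)} \left(-1 + W\right) \left(-295\right) = \left(-1 + 3\right) \left(-4\right) 2 \left(-1 + i\right) \left(-295\right) = 2 \left(-4\right) 2 \left(-1 + i\right) \left(-295\right) = \left(-8\right) 2 \left(-1 + i\right) \left(-295\right) = - 16 \left(-1 + i\right) \left(-295\right) = \left(16 - 16 i\right) \left(-295\right) = -4720 + 4720 i$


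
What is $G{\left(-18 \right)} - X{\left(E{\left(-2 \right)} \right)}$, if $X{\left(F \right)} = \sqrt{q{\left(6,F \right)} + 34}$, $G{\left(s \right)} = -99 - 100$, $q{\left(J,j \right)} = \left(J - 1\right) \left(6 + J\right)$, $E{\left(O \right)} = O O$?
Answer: $-199 - \sqrt{94} \approx -208.7$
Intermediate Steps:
$E{\left(O \right)} = O^{2}$
$q{\left(J,j \right)} = \left(-1 + J\right) \left(6 + J\right)$
$G{\left(s \right)} = -199$
$X{\left(F \right)} = \sqrt{94}$ ($X{\left(F \right)} = \sqrt{\left(-6 + 6^{2} + 5 \cdot 6\right) + 34} = \sqrt{\left(-6 + 36 + 30\right) + 34} = \sqrt{60 + 34} = \sqrt{94}$)
$G{\left(-18 \right)} - X{\left(E{\left(-2 \right)} \right)} = -199 - \sqrt{94}$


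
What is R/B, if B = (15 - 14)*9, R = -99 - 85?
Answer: -184/9 ≈ -20.444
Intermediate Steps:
R = -184
B = 9 (B = 1*9 = 9)
R/B = -184/9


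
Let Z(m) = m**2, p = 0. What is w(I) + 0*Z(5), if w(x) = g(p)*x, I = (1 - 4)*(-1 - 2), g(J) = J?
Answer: 0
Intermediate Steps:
I = 9 (I = -3*(-3) = 9)
w(x) = 0 (w(x) = 0*x = 0)
w(I) + 0*Z(5) = 0 + 0*5**2 = 0 + 0*25 = 0 + 0 = 0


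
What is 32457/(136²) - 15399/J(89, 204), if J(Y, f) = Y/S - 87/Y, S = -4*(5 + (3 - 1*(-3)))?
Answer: 1115736081357/217309504 ≈ 5134.3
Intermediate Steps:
S = -44 (S = -4*(5 + (3 + 3)) = -4*(5 + 6) = -4*11 = -44)
J(Y, f) = -87/Y - Y/44 (J(Y, f) = Y/(-44) - 87/Y = Y*(-1/44) - 87/Y = -Y/44 - 87/Y = -87/Y - Y/44)
32457/(136²) - 15399/J(89, 204) = 32457/(136²) - 15399/(-87/89 - 1/44*89) = 32457/18496 - 15399/(-87*1/89 - 89/44) = 32457*(1/18496) - 15399/(-87/89 - 89/44) = 32457/18496 - 15399/(-11749/3916) = 32457/18496 - 15399*(-3916/11749) = 32457/18496 + 60302484/11749 = 1115736081357/217309504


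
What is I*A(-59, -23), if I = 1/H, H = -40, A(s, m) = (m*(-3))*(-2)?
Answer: 69/20 ≈ 3.4500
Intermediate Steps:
A(s, m) = 6*m (A(s, m) = -3*m*(-2) = 6*m)
I = -1/40 (I = 1/(-40) = -1/40 ≈ -0.025000)
I*A(-59, -23) = -3*(-23)/20 = -1/40*(-138) = 69/20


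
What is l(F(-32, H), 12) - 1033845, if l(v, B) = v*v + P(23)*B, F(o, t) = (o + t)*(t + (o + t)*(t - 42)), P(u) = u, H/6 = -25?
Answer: 40100656536495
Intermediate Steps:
H = -150 (H = 6*(-25) = -150)
F(o, t) = (o + t)*(t + (-42 + t)*(o + t)) (F(o, t) = (o + t)*(t + (o + t)*(-42 + t)) = (o + t)*(t + (-42 + t)*(o + t)))
l(v, B) = v**2 + 23*B (l(v, B) = v*v + 23*B = v**2 + 23*B)
l(F(-32, H), 12) - 1033845 = (((-150)**3 - 42*(-32)**2 - 41*(-150)**2 - 150*(-32)**2 - 83*(-32)*(-150) + 2*(-32)*(-150)**2)**2 + 23*12) - 1033845 = ((-3375000 - 42*1024 - 41*22500 - 150*1024 - 398400 + 2*(-32)*22500)**2 + 276) - 1033845 = ((-3375000 - 43008 - 922500 - 153600 - 398400 - 1440000)**2 + 276) - 1033845 = ((-6332508)**2 + 276) - 1033845 = (40100657570064 + 276) - 1033845 = 40100657570340 - 1033845 = 40100656536495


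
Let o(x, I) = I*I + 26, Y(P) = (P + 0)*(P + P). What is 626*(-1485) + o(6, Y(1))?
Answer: -929580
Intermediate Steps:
Y(P) = 2*P² (Y(P) = P*(2*P) = 2*P²)
o(x, I) = 26 + I² (o(x, I) = I² + 26 = 26 + I²)
626*(-1485) + o(6, Y(1)) = 626*(-1485) + (26 + (2*1²)²) = -929610 + (26 + (2*1)²) = -929610 + (26 + 2²) = -929610 + (26 + 4) = -929610 + 30 = -929580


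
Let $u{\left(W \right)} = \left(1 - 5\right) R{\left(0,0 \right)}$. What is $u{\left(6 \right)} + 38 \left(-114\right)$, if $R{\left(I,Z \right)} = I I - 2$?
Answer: $-4324$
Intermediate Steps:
$R{\left(I,Z \right)} = -2 + I^{2}$ ($R{\left(I,Z \right)} = I^{2} - 2 = -2 + I^{2}$)
$u{\left(W \right)} = 8$ ($u{\left(W \right)} = \left(1 - 5\right) \left(-2 + 0^{2}\right) = - 4 \left(-2 + 0\right) = \left(-4\right) \left(-2\right) = 8$)
$u{\left(6 \right)} + 38 \left(-114\right) = 8 + 38 \left(-114\right) = 8 - 4332 = -4324$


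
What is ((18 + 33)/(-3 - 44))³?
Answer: -132651/103823 ≈ -1.2777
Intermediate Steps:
((18 + 33)/(-3 - 44))³ = (51/(-47))³ = (51*(-1/47))³ = (-51/47)³ = -132651/103823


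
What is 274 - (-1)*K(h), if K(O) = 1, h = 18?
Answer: 275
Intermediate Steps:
274 - (-1)*K(h) = 274 - (-1) = 274 - 1*(-1) = 274 + 1 = 275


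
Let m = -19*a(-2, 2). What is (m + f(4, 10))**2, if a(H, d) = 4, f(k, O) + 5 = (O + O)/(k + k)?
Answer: 24649/4 ≈ 6162.3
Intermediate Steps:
f(k, O) = -5 + O/k (f(k, O) = -5 + (O + O)/(k + k) = -5 + (2*O)/((2*k)) = -5 + (2*O)*(1/(2*k)) = -5 + O/k)
m = -76 (m = -19*4 = -76)
(m + f(4, 10))**2 = (-76 + (-5 + 10/4))**2 = (-76 + (-5 + 10*(1/4)))**2 = (-76 + (-5 + 5/2))**2 = (-76 - 5/2)**2 = (-157/2)**2 = 24649/4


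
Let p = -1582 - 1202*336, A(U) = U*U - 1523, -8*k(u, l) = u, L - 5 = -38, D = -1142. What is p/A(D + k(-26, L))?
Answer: -6487264/20723657 ≈ -0.31304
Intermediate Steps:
L = -33 (L = 5 - 38 = -33)
k(u, l) = -u/8
A(U) = -1523 + U² (A(U) = U² - 1523 = -1523 + U²)
p = -405454 (p = -1582 - 403872 = -405454)
p/A(D + k(-26, L)) = -405454/(-1523 + (-1142 - ⅛*(-26))²) = -405454/(-1523 + (-1142 + 13/4)²) = -405454/(-1523 + (-4555/4)²) = -405454/(-1523 + 20748025/16) = -405454/20723657/16 = -405454*16/20723657 = -6487264/20723657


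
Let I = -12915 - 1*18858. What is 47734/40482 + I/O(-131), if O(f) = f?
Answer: 646243870/2651571 ≈ 243.72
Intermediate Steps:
I = -31773 (I = -12915 - 18858 = -31773)
47734/40482 + I/O(-131) = 47734/40482 - 31773/(-131) = 47734*(1/40482) - 31773*(-1/131) = 23867/20241 + 31773/131 = 646243870/2651571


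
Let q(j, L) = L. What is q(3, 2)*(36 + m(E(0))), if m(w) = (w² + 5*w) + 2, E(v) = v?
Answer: 76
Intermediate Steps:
m(w) = 2 + w² + 5*w
q(3, 2)*(36 + m(E(0))) = 2*(36 + (2 + 0² + 5*0)) = 2*(36 + (2 + 0 + 0)) = 2*(36 + 2) = 2*38 = 76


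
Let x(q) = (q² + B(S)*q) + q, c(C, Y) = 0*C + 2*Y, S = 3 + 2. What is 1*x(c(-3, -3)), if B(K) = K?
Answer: 0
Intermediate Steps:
S = 5
c(C, Y) = 2*Y (c(C, Y) = 0 + 2*Y = 2*Y)
x(q) = q² + 6*q (x(q) = (q² + 5*q) + q = q² + 6*q)
1*x(c(-3, -3)) = 1*((2*(-3))*(6 + 2*(-3))) = 1*(-6*(6 - 6)) = 1*(-6*0) = 1*0 = 0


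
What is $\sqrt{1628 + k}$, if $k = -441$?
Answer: $\sqrt{1187} \approx 34.453$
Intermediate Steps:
$\sqrt{1628 + k} = \sqrt{1628 - 441} = \sqrt{1187}$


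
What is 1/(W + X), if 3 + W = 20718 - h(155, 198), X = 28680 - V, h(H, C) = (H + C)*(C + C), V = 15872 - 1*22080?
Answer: -1/84185 ≈ -1.1879e-5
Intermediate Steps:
V = -6208 (V = 15872 - 22080 = -6208)
h(H, C) = 2*C*(C + H) (h(H, C) = (C + H)*(2*C) = 2*C*(C + H))
X = 34888 (X = 28680 - 1*(-6208) = 28680 + 6208 = 34888)
W = -119073 (W = -3 + (20718 - 2*198*(198 + 155)) = -3 + (20718 - 2*198*353) = -3 + (20718 - 1*139788) = -3 + (20718 - 139788) = -3 - 119070 = -119073)
1/(W + X) = 1/(-119073 + 34888) = 1/(-84185) = -1/84185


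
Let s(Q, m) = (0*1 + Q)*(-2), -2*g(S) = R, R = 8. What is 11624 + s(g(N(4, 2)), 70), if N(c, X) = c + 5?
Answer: 11632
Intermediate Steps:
N(c, X) = 5 + c
g(S) = -4 (g(S) = -½*8 = -4)
s(Q, m) = -2*Q (s(Q, m) = (0 + Q)*(-2) = Q*(-2) = -2*Q)
11624 + s(g(N(4, 2)), 70) = 11624 - 2*(-4) = 11624 + 8 = 11632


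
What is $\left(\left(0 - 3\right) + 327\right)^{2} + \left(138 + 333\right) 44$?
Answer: $125700$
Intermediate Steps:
$\left(\left(0 - 3\right) + 327\right)^{2} + \left(138 + 333\right) 44 = \left(\left(0 - 3\right) + 327\right)^{2} + 471 \cdot 44 = \left(-3 + 327\right)^{2} + 20724 = 324^{2} + 20724 = 104976 + 20724 = 125700$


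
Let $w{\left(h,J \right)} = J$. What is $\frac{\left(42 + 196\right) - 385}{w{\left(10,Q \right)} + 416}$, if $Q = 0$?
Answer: $- \frac{147}{416} \approx -0.35337$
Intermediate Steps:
$\frac{\left(42 + 196\right) - 385}{w{\left(10,Q \right)} + 416} = \frac{\left(42 + 196\right) - 385}{0 + 416} = \frac{238 - 385}{416} = \left(-147\right) \frac{1}{416} = - \frac{147}{416}$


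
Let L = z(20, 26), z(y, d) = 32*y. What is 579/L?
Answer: 579/640 ≈ 0.90469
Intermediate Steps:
L = 640 (L = 32*20 = 640)
579/L = 579/640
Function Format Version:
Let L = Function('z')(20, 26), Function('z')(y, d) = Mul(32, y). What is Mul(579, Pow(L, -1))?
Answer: Rational(579, 640) ≈ 0.90469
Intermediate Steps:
L = 640 (L = Mul(32, 20) = 640)
Mul(579, Pow(L, -1)) = Mul(579, Pow(640, -1)) = Mul(579, Rational(1, 640)) = Rational(579, 640)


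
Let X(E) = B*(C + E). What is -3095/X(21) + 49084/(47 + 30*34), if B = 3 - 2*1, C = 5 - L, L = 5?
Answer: -2271601/22407 ≈ -101.38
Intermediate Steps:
C = 0 (C = 5 - 1*5 = 5 - 5 = 0)
B = 1 (B = 3 - 2 = 1)
X(E) = E (X(E) = 1*(0 + E) = 1*E = E)
-3095/X(21) + 49084/(47 + 30*34) = -3095/21 + 49084/(47 + 30*34) = -3095*1/21 + 49084/(47 + 1020) = -3095/21 + 49084/1067 = -2271601/22407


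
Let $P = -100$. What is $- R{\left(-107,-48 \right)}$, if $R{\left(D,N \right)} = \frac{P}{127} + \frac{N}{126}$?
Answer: $\frac{3116}{2667} \approx 1.1684$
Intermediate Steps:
$R{\left(D,N \right)} = - \frac{100}{127} + \frac{N}{126}$
$- R{\left(-107,-48 \right)} = - (- \frac{100}{127} + \frac{1}{126} \left(-48\right)) = - (- \frac{100}{127} - \frac{8}{21}) = \left(-1\right) \left(- \frac{3116}{2667}\right) = \frac{3116}{2667}$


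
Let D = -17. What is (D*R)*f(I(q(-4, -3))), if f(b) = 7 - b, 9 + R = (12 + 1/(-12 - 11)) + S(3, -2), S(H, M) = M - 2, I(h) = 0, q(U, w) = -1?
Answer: 2856/23 ≈ 124.17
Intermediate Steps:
S(H, M) = -2 + M
R = -24/23 (R = -9 + ((12 + 1/(-12 - 11)) + (-2 - 2)) = -9 + ((12 + 1/(-23)) - 4) = -9 + ((12 - 1/23) - 4) = -9 + (275/23 - 4) = -9 + 183/23 = -24/23 ≈ -1.0435)
(D*R)*f(I(q(-4, -3))) = (-17*(-24/23))*(7 - 1*0) = 408*(7 + 0)/23 = (408/23)*7 = 2856/23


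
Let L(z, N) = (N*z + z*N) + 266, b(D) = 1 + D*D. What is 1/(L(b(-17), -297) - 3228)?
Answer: -1/175222 ≈ -5.7070e-6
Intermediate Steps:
b(D) = 1 + D**2
L(z, N) = 266 + 2*N*z (L(z, N) = (N*z + N*z) + 266 = 2*N*z + 266 = 266 + 2*N*z)
1/(L(b(-17), -297) - 3228) = 1/((266 + 2*(-297)*(1 + (-17)**2)) - 3228) = 1/((266 + 2*(-297)*(1 + 289)) - 3228) = 1/((266 + 2*(-297)*290) - 3228) = 1/((266 - 172260) - 3228) = 1/(-171994 - 3228) = 1/(-175222) = -1/175222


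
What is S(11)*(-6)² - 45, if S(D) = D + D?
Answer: 747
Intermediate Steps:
S(D) = 2*D
S(11)*(-6)² - 45 = (2*11)*(-6)² - 45 = 22*36 - 45 = 792 - 45 = 747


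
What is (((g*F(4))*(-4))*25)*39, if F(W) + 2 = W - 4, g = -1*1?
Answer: -7800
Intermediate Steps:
g = -1
F(W) = -6 + W (F(W) = -2 + (W - 4) = -2 + (-4 + W) = -6 + W)
(((g*F(4))*(-4))*25)*39 = ((-(-6 + 4)*(-4))*25)*39 = ((-1*(-2)*(-4))*25)*39 = ((2*(-4))*25)*39 = -8*25*39 = -200*39 = -7800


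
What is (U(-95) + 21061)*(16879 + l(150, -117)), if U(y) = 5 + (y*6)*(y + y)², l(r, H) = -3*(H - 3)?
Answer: -354363746226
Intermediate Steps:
l(r, H) = 9 - 3*H (l(r, H) = -3*(-3 + H) = 9 - 3*H)
U(y) = 5 + 24*y³ (U(y) = 5 + (6*y)*(2*y)² = 5 + (6*y)*(4*y²) = 5 + 24*y³)
(U(-95) + 21061)*(16879 + l(150, -117)) = ((5 + 24*(-95)³) + 21061)*(16879 + (9 - 3*(-117))) = ((5 + 24*(-857375)) + 21061)*(16879 + (9 + 351)) = ((5 - 20577000) + 21061)*(16879 + 360) = (-20576995 + 21061)*17239 = -20555934*17239 = -354363746226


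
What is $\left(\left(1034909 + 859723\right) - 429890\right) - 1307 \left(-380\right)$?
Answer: $1961402$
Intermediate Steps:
$\left(\left(1034909 + 859723\right) - 429890\right) - 1307 \left(-380\right) = \left(1894632 - 429890\right) - -496660 = 1464742 + 496660 = 1961402$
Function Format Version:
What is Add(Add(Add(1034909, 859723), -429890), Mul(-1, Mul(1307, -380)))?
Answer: 1961402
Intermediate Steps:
Add(Add(Add(1034909, 859723), -429890), Mul(-1, Mul(1307, -380))) = Add(Add(1894632, -429890), Mul(-1, -496660)) = Add(1464742, 496660) = 1961402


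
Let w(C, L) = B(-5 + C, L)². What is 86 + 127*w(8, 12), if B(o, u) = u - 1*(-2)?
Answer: 24978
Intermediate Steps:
B(o, u) = 2 + u (B(o, u) = u + 2 = 2 + u)
w(C, L) = (2 + L)²
86 + 127*w(8, 12) = 86 + 127*(2 + 12)² = 86 + 127*14² = 86 + 127*196 = 86 + 24892 = 24978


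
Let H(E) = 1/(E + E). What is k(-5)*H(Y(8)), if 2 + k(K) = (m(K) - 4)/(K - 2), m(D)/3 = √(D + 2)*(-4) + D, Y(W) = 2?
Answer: 5/28 + 3*I*√3/7 ≈ 0.17857 + 0.74231*I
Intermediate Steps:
m(D) = -12*√(2 + D) + 3*D (m(D) = 3*(√(D + 2)*(-4) + D) = 3*(√(2 + D)*(-4) + D) = 3*(-4*√(2 + D) + D) = 3*(D - 4*√(2 + D)) = -12*√(2 + D) + 3*D)
H(E) = 1/(2*E)
k(K) = -2 + (-4 - 12*√(2 + K) + 3*K)/(-2 + K) (k(K) = -2 + ((-12*√(2 + K) + 3*K) - 4)/(K - 2) = -2 + (-4 - 12*√(2 + K) + 3*K)/(-2 + K))
k(-5)*H(Y(8)) = ((-5 - 12*√(2 - 5))/(-2 - 5))*((½)/2) = ((-5 - 12*I*√3)/(-7))*((½)*(½)) = -(-5 - 12*I*√3)/7*(¼) = (5/7 + 12*I*√3/7)*(¼) = 5/28 + 3*I*√3/7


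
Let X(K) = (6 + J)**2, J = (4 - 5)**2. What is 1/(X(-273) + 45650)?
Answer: 1/45699 ≈ 2.1882e-5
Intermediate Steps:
J = 1 (J = (-1)**2 = 1)
X(K) = 49 (X(K) = (6 + 1)**2 = 7**2 = 49)
1/(X(-273) + 45650) = 1/(49 + 45650) = 1/45699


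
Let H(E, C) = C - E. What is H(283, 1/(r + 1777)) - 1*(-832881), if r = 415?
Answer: 1825054817/2192 ≈ 8.3260e+5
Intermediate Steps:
H(283, 1/(r + 1777)) - 1*(-832881) = (1/(415 + 1777) - 1*283) - 1*(-832881) = (1/2192 - 283) + 832881 = -620335/2192 + 832881 = 1825054817/2192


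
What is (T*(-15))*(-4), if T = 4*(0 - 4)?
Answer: -960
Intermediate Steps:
T = -16 (T = 4*(-4) = -16)
(T*(-15))*(-4) = -16*(-15)*(-4) = 240*(-4) = -960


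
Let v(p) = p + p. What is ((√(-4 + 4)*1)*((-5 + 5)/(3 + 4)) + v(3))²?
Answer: 36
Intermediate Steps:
v(p) = 2*p
((√(-4 + 4)*1)*((-5 + 5)/(3 + 4)) + v(3))² = ((√(-4 + 4)*1)*((-5 + 5)/(3 + 4)) + 2*3)² = ((√0*1)*(0/7) + 6)² = ((0*1)*(0*(⅐)) + 6)² = (0*0 + 6)² = (0 + 6)² = 6² = 36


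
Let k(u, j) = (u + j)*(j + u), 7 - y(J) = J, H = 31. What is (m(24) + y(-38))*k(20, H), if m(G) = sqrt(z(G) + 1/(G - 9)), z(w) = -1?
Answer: 117045 + 867*I*sqrt(210)/5 ≈ 1.1705e+5 + 2512.8*I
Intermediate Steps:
y(J) = 7 - J
k(u, j) = (j + u)**2 (k(u, j) = (j + u)*(j + u) = (j + u)**2)
m(G) = sqrt(-1 + 1/(-9 + G)) (m(G) = sqrt(-1 + 1/(G - 9)) = sqrt(-1 + 1/(-9 + G)))
(m(24) + y(-38))*k(20, H) = (sqrt((10 - 1*24)/(-9 + 24)) + (7 - 1*(-38)))*(31 + 20)**2 = (sqrt((10 - 24)/15) + (7 + 38))*51**2 = (sqrt((1/15)*(-14)) + 45)*2601 = (sqrt(-14/15) + 45)*2601 = (I*sqrt(210)/15 + 45)*2601 = (45 + I*sqrt(210)/15)*2601 = 117045 + 867*I*sqrt(210)/5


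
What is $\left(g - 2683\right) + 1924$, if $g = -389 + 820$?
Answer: $-328$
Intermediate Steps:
$g = 431$
$\left(g - 2683\right) + 1924 = \left(431 - 2683\right) + 1924 = -2252 + 1924 = -328$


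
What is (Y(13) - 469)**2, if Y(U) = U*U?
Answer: 90000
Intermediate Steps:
Y(U) = U**2
(Y(13) - 469)**2 = (13**2 - 469)**2 = (169 - 469)**2 = (-300)**2 = 90000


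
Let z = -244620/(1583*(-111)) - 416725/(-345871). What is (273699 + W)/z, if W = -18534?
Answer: 1033827041732253/10522064263 ≈ 98253.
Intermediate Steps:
z = 52610321315/20258010341 (z = -244620/(-175713) - 416725*(-1/345871) = -244620*(-1/175713) + 416725/345871 = 81540/58571 + 416725/345871 = 52610321315/20258010341 ≈ 2.5970)
(273699 + W)/z = (273699 - 18534)/(52610321315/20258010341) = 255165*(20258010341/52610321315) = 1033827041732253/10522064263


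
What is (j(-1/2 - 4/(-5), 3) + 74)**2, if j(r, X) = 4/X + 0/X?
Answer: 51076/9 ≈ 5675.1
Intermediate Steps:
j(r, X) = 4/X (j(r, X) = 4/X + 0 = 4/X)
(j(-1/2 - 4/(-5), 3) + 74)**2 = (4/3 + 74)**2 = (226/3)**2 = 51076/9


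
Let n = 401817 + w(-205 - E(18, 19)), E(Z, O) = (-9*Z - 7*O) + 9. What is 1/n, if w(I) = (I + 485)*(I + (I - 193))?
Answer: 1/384271 ≈ 2.6023e-6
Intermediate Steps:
E(Z, O) = 9 - 9*Z - 7*O
w(I) = (-193 + 2*I)*(485 + I) (w(I) = (485 + I)*(I + (-193 + I)) = (485 + I)*(-193 + 2*I) = (-193 + 2*I)*(485 + I))
n = 384271 (n = 401817 + (-93605 + 2*(-205 - (9 - 9*18 - 7*19))**2 + 777*(-205 - (9 - 9*18 - 7*19))) = 401817 + (-93605 + 2*(-205 - (9 - 162 - 133))**2 + 777*(-205 - (9 - 162 - 133))) = 401817 + (-93605 + 2*(-205 - 1*(-286))**2 + 777*(-205 - 1*(-286))) = 401817 + (-93605 + 2*(-205 + 286)**2 + 777*(-205 + 286)) = 401817 + (-93605 + 2*81**2 + 777*81) = 401817 + (-93605 + 2*6561 + 62937) = 401817 + (-93605 + 13122 + 62937) = 401817 - 17546 = 384271)
1/n = 1/384271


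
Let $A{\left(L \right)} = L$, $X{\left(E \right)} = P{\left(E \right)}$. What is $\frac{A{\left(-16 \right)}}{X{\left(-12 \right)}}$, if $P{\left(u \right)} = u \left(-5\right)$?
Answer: $- \frac{4}{15} \approx -0.26667$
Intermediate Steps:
$P{\left(u \right)} = - 5 u$
$X{\left(E \right)} = - 5 E$
$\frac{A{\left(-16 \right)}}{X{\left(-12 \right)}} = - \frac{16}{\left(-5\right) \left(-12\right)} = - \frac{16}{60} = \left(-16\right) \frac{1}{60} = - \frac{4}{15}$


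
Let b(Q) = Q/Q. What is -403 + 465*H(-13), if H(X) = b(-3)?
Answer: 62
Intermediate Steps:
b(Q) = 1
H(X) = 1
-403 + 465*H(-13) = -403 + 465*1 = -403 + 465 = 62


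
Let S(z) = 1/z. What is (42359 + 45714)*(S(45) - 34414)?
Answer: -136392401917/45 ≈ -3.0309e+9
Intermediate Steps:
(42359 + 45714)*(S(45) - 34414) = (42359 + 45714)*(1/45 - 34414) = 88073*(1/45 - 34414) = 88073*(-1548629/45) = -136392401917/45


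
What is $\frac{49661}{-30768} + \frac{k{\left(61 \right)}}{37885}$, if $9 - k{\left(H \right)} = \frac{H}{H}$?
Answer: $- \frac{1881160841}{1165645680} \approx -1.6138$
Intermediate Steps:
$k{\left(H \right)} = 8$ ($k{\left(H \right)} = 9 - \frac{H}{H} = 9 - 1 = 8$)
$\frac{49661}{-30768} + \frac{k{\left(61 \right)}}{37885} = \frac{49661}{-30768} + \frac{8}{37885} = 49661 \left(- \frac{1}{30768}\right) + 8 \cdot \frac{1}{37885} = - \frac{49661}{30768} + \frac{8}{37885} = - \frac{1881160841}{1165645680}$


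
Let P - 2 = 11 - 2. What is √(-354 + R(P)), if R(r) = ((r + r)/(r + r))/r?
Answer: I*√42823/11 ≈ 18.812*I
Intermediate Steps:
P = 11 (P = 2 + (11 - 2) = 2 + 9 = 11)
R(r) = 1/r (R(r) = ((2*r)/((2*r)))/r = ((2*r)*(1/(2*r)))/r = 1/r)
√(-354 + R(P)) = √(-354 + 1/11) = √(-3893/11) = I*√42823/11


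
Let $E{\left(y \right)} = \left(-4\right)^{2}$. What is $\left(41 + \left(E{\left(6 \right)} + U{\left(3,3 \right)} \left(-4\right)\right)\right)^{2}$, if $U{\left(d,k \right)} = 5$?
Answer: $1369$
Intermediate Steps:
$E{\left(y \right)} = 16$
$\left(41 + \left(E{\left(6 \right)} + U{\left(3,3 \right)} \left(-4\right)\right)\right)^{2} = \left(41 + \left(16 + 5 \left(-4\right)\right)\right)^{2} = \left(41 + \left(16 - 20\right)\right)^{2} = \left(41 - 4\right)^{2} = 37^{2} = 1369$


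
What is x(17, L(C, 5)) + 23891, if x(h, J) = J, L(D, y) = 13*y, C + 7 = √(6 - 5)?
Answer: 23956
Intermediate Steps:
C = -6 (C = -7 + √(6 - 5) = -7 + √1 = -7 + 1 = -6)
x(17, L(C, 5)) + 23891 = 13*5 + 23891 = 65 + 23891 = 23956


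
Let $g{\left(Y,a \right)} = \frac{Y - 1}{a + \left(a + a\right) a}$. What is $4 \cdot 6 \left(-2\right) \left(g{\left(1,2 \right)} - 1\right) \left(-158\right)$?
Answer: $-7584$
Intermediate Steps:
$g{\left(Y,a \right)} = \frac{-1 + Y}{a + 2 a^{2}}$ ($g{\left(Y,a \right)} = \frac{-1 + Y}{a + 2 a a} = \frac{-1 + Y}{a + 2 a^{2}}$)
$4 \cdot 6 \left(-2\right) \left(g{\left(1,2 \right)} - 1\right) \left(-158\right) = 4 \cdot 6 \left(-2\right) \left(\frac{-1 + 1}{2 \left(1 + 2 \cdot 2\right)} - 1\right) \left(-158\right) = 24 \left(-2\right) \left(\frac{1}{2} \frac{1}{1 + 4} \cdot 0 - 1\right) \left(-158\right) = - 48 \left(\frac{1}{2} \cdot \frac{1}{5} \cdot 0 - 1\right) \left(-158\right) = - 48 \left(0 - 1\right) \left(-158\right) = \left(-48\right) \left(-1\right) \left(-158\right) = 48 \left(-158\right) = -7584$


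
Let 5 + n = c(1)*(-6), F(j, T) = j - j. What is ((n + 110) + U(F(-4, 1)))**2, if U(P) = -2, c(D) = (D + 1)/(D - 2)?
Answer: 13225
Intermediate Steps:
F(j, T) = 0
c(D) = (1 + D)/(-2 + D)
n = 7 (n = -5 + ((1 + 1)/(-2 + 1))*(-6) = -5 + (2/(-1))*(-6) = -5 - 1*2*(-6) = -5 - 2*(-6) = -5 + 12 = 7)
((n + 110) + U(F(-4, 1)))**2 = ((7 + 110) - 2)**2 = (117 - 2)**2 = 115**2 = 13225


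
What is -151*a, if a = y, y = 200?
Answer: -30200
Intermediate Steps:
a = 200
-151*a = -151*200 = -30200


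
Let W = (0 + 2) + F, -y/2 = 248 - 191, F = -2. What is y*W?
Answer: 0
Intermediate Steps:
y = -114 (y = -2*(248 - 191) = -2*57 = -114)
W = 0 (W = (0 + 2) - 2 = 2 - 2 = 0)
y*W = -114*0 = 0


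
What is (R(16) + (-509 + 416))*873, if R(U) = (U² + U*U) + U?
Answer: 379755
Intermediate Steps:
R(U) = U + 2*U² (R(U) = (U² + U²) + U = 2*U² + U = U + 2*U²)
(R(16) + (-509 + 416))*873 = (16*(1 + 2*16) + (-509 + 416))*873 = (16*(1 + 32) - 93)*873 = (16*33 - 93)*873 = (528 - 93)*873 = 435*873 = 379755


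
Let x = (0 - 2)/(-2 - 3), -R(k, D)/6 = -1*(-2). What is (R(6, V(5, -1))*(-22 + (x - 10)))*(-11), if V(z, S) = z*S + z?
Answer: -20856/5 ≈ -4171.2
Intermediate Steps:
V(z, S) = z + S*z (V(z, S) = S*z + z = z + S*z)
R(k, D) = -12 (R(k, D) = -(-6)*(-2) = -6*2 = -12)
x = ⅖ (x = -2/(-5) = -⅕*(-2) = ⅖ ≈ 0.40000)
(R(6, V(5, -1))*(-22 + (x - 10)))*(-11) = -12*(-22 + (⅖ - 10))*(-11) = -12*(-22 - 48/5)*(-11) = -12*(-158/5)*(-11) = (1896/5)*(-11) = -20856/5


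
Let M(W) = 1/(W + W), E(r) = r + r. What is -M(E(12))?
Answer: -1/48 ≈ -0.020833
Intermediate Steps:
E(r) = 2*r
M(W) = 1/(2*W)
-M(E(12)) = -1/(2*(2*12)) = -1/(2*24) = -1*1/48 = -1/48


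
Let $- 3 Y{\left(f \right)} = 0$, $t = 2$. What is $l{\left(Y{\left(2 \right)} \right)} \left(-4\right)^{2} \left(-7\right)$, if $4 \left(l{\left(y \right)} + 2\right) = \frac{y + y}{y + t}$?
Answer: $224$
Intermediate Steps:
$Y{\left(f \right)} = 0$ ($Y{\left(f \right)} = \left(- \frac{1}{3}\right) 0 = 0$)
$l{\left(y \right)} = -2 + \frac{y}{2 \left(2 + y\right)}$ ($l{\left(y \right)} = -2 + \frac{\left(y + y\right) \frac{1}{y + 2}}{4} = -2 + \frac{2 y \frac{1}{2 + y}}{4} = -2 + \frac{y}{2 \left(2 + y\right)}$)
$l{\left(Y{\left(2 \right)} \right)} \left(-4\right)^{2} \left(-7\right) = \frac{-8 - 0}{2 \left(2 + 0\right)} \left(-4\right)^{2} \left(-7\right) = \frac{-8 + 0}{2 \cdot 2} \cdot 16 \left(-7\right) = \frac{1}{2} \cdot \frac{1}{2} \left(-8\right) 16 \left(-7\right) = \left(-2\right) 16 \left(-7\right) = \left(-32\right) \left(-7\right) = 224$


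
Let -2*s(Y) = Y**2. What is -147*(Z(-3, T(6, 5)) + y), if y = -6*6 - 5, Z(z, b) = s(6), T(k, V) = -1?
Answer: 8673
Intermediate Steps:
s(Y) = -Y**2/2
Z(z, b) = -18 (Z(z, b) = -1/2*6**2 = -1/2*36 = -18)
y = -41 (y = -36 - 5 = -41)
-147*(Z(-3, T(6, 5)) + y) = -147*(-18 - 41) = -147*(-59) = 8673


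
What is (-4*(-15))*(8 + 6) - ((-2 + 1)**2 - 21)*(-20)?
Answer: 440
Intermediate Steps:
(-4*(-15))*(8 + 6) - ((-2 + 1)**2 - 21)*(-20) = 60*14 - ((-1)**2 - 21)*(-20) = 840 - (1 - 21)*(-20) = 840 - (-20)*(-20) = 840 - 1*400 = 840 - 400 = 440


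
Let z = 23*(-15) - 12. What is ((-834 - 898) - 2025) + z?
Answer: -4114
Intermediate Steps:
z = -357 (z = -345 - 12 = -357)
((-834 - 898) - 2025) + z = ((-834 - 898) - 2025) - 357 = (-1732 - 2025) - 357 = -3757 - 357 = -4114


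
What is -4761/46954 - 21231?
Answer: -996885135/46954 ≈ -21231.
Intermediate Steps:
-4761/46954 - 21231 = -996885135/46954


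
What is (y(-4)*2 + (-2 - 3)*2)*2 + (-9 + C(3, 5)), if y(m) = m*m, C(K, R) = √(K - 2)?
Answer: 36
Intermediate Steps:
C(K, R) = √(-2 + K)
y(m) = m²
(y(-4)*2 + (-2 - 3)*2)*2 + (-9 + C(3, 5)) = ((-4)²*2 + (-2 - 3)*2)*2 + (-9 + √(-2 + 3)) = (16*2 - 5*2)*2 + (-9 + √1) = (32 - 10)*2 + (-9 + 1) = 22*2 - 8 = 44 - 8 = 36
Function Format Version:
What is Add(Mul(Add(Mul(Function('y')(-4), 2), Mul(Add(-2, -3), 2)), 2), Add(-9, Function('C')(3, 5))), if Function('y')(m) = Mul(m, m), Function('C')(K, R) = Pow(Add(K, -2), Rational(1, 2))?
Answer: 36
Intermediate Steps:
Function('C')(K, R) = Pow(Add(-2, K), Rational(1, 2))
Function('y')(m) = Pow(m, 2)
Add(Mul(Add(Mul(Function('y')(-4), 2), Mul(Add(-2, -3), 2)), 2), Add(-9, Function('C')(3, 5))) = Add(Mul(Add(Mul(Pow(-4, 2), 2), Mul(Add(-2, -3), 2)), 2), Add(-9, Pow(Add(-2, 3), Rational(1, 2)))) = Add(Mul(Add(Mul(16, 2), Mul(-5, 2)), 2), Add(-9, Pow(1, Rational(1, 2)))) = Add(Mul(Add(32, -10), 2), Add(-9, 1)) = Add(Mul(22, 2), -8) = Add(44, -8) = 36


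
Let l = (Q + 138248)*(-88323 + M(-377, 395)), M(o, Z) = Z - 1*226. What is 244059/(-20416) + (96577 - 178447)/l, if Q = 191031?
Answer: -322016482392867/26937298176448 ≈ -11.954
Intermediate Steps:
M(o, Z) = -226 + Z (M(o, Z) = Z - 226 = -226 + Z)
l = -29027260966 (l = (191031 + 138248)*(-88323 + (-226 + 395)) = 329279*(-88323 + 169) = 329279*(-88154) = -29027260966)
244059/(-20416) + (96577 - 178447)/l = 244059/(-20416) + (96577 - 178447)/(-29027260966) = 244059*(-1/20416) - 81870*(-1/29027260966) = -244059/20416 + 40935/14513630483 = -322016482392867/26937298176448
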